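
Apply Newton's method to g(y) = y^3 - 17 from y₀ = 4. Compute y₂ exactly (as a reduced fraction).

3988657/1513800

g'(y) = 3y^2.
g(4) = 47, g'(4) = 48, so y₁ = 4 - 47/48 = 145/48.
g(145/48) = 1168561/110592, g'(145/48) = 21025/768, so y₂ = (145/48) - (1168561/110592)/(21025/768) = 3988657/1513800.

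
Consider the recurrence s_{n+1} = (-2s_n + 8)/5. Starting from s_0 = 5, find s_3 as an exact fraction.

112/125

s_1 = (-2·5 + 8)/5 = -2/5.
s_2 = (-2·(-2/5) + 8)/5 = 44/25.
s_3 = (-2·(44/25) + 8)/5 = 112/125.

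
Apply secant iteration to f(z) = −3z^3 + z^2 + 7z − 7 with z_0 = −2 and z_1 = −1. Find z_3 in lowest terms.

−3023/1578

f(−2) = 7, f(−1) = −10. z_2 = (−1) − (−10)·((−1) − (−2))/((−10) − 7) = −27/17.
f(−1) = −10, f(−27/17) = −17570/4913. z_3 = (−27/17) − (−17570/4913)·((−27/17) − (−1))/((−17570/4913) − (−10)) = −3023/1578.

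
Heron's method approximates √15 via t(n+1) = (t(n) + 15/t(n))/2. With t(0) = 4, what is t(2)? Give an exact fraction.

t(1) = (4 + 15/4)/2 = 31/8.
t(2) = (31/8 + 15/(31/8))/2 = 1921/496.

1921/496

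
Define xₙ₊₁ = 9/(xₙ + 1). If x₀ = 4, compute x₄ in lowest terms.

531/185

x₁ = 9/(4 + 1) = 9/5.
x₂ = 9/(9/5 + 1) = 45/14.
x₃ = 9/(45/14 + 1) = 126/59.
x₄ = 9/(126/59 + 1) = 531/185.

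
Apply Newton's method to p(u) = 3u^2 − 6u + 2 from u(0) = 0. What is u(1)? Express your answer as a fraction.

p'(u) = 6u − 6.
p(0) = 2, p'(0) = −6, so u(1) = 0 − 2/(−6) = 1/3.

1/3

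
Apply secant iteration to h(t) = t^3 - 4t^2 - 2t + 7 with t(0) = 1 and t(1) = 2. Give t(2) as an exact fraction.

h(1) = 2, h(2) = -5. t(2) = 2 - (-5)·(2 - 1)/((-5) - 2) = 9/7.

9/7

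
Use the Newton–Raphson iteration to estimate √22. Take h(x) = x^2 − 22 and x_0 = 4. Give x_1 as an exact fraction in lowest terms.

h'(x) = 2x.
h(4) = −6, h'(4) = 8, so x_1 = 4 − (−6)/8 = 19/4.

19/4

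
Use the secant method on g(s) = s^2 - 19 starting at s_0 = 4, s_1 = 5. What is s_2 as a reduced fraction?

13/3

g(4) = -3, g(5) = 6. s_2 = 5 - 6·(5 - 4)/(6 - (-3)) = 13/3.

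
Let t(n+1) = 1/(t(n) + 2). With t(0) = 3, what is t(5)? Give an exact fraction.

t(1) = 1/(3 + 2) = 1/5.
t(2) = 1/(1/5 + 2) = 5/11.
t(3) = 1/(5/11 + 2) = 11/27.
t(4) = 1/(11/27 + 2) = 27/65.
t(5) = 1/(27/65 + 2) = 65/157.

65/157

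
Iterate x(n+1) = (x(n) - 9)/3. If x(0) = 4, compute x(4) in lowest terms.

-356/81

x(1) = (4 - 9)/3 = -5/3.
x(2) = ((-5/3) - 9)/3 = -32/9.
x(3) = ((-32/9) - 9)/3 = -113/27.
x(4) = ((-113/27) - 9)/3 = -356/81.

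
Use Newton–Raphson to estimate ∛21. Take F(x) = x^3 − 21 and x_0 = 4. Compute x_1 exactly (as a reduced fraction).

149/48

F'(x) = 3x^2.
F(4) = 43, F'(4) = 48, so x_1 = 4 − 43/48 = 149/48.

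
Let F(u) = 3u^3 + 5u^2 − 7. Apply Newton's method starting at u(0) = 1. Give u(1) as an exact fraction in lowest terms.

F'(u) = 9u^2 + 10u.
F(1) = 1, F'(1) = 19, so u(1) = 1 − 1/19 = 18/19.

18/19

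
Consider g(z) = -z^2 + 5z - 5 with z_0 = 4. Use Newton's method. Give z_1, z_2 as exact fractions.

g'(z) = -2z + 5.
g(4) = -1, g'(4) = -3, so z_1 = 4 - (-1)/(-3) = 11/3.
g(11/3) = -1/9, g'(11/3) = -7/3, so z_2 = (11/3) - (-1/9)/(-7/3) = 76/21.

z_1 = 11/3, z_2 = 76/21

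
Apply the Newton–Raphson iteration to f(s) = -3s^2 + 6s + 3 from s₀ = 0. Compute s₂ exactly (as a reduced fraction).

f'(s) = -6s + 6.
f(0) = 3, f'(0) = 6, so s₁ = 0 - 3/6 = -1/2.
f(-1/2) = -3/4, f'(-1/2) = 9, so s₂ = (-1/2) - (-3/4)/9 = -5/12.

-5/12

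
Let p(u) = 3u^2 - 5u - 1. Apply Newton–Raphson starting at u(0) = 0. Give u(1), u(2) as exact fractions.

p'(u) = 6u - 5.
p(0) = -1, p'(0) = -5, so u(1) = 0 - (-1)/(-5) = -1/5.
p(-1/5) = 3/25, p'(-1/5) = -31/5, so u(2) = (-1/5) - (3/25)/(-31/5) = -28/155.

u(1) = -1/5, u(2) = -28/155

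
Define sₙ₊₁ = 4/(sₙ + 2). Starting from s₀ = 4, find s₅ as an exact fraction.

s₁ = 4/(4 + 2) = 2/3.
s₂ = 4/(2/3 + 2) = 3/2.
s₃ = 4/(3/2 + 2) = 8/7.
s₄ = 4/(8/7 + 2) = 14/11.
s₅ = 4/(14/11 + 2) = 11/9.

11/9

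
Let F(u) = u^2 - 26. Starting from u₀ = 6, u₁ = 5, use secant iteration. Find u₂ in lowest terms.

56/11

F(6) = 10, F(5) = -1. u₂ = 5 - (-1)·(5 - 6)/((-1) - 10) = 56/11.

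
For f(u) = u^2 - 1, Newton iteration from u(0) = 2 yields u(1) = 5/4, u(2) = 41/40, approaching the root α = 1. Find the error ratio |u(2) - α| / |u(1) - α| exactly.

u(1) - α = 5/4 - 1 = 1/4, so |u(1) - α| = 1/4.
u(2) - α = 41/40 - 1 = 1/40, so |u(2) - α| = 1/40.
Ratio = (1/40) / (1/4) = 1/10.

1/10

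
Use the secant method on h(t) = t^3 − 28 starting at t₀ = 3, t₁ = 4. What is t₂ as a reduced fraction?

112/37

h(3) = −1, h(4) = 36. t₂ = 4 − 36·(4 − 3)/(36 − (−1)) = 112/37.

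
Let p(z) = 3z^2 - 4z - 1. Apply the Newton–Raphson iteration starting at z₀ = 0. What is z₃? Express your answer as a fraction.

-8827/41008

p'(z) = 6z - 4.
p(0) = -1, p'(0) = -4, so z₁ = 0 - (-1)/(-4) = -1/4.
p(-1/4) = 3/16, p'(-1/4) = -11/2, so z₂ = (-1/4) - (3/16)/(-11/2) = -19/88.
p(-19/88) = 27/7744, p'(-19/88) = -233/44, so z₃ = (-19/88) - (27/7744)/(-233/44) = -8827/41008.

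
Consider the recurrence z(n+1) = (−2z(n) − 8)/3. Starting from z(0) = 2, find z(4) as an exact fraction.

−8/9

z(1) = (−2·2 − 8)/3 = −4.
z(2) = (−2·(−4) − 8)/3 = 0.
z(3) = (−2·0 − 8)/3 = −8/3.
z(4) = (−2·(−8/3) − 8)/3 = −8/9.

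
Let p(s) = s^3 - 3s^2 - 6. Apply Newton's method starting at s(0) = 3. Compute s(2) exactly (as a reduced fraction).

347/99

p'(s) = 3s^2 - 6s.
p(3) = -6, p'(3) = 9, so s(1) = 3 - (-6)/9 = 11/3.
p(11/3) = 80/27, p'(11/3) = 55/3, so s(2) = (11/3) - (80/27)/(55/3) = 347/99.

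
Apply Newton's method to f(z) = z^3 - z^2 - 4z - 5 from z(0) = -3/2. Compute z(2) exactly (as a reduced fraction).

f'(z) = 3z^2 - 2z - 4.
f(-3/2) = -37/8, f'(-3/2) = 23/4, so z(1) = (-3/2) - (-37/8)/(23/4) = -16/23.
f(-16/23) = -36963/12167, f'(-16/23) = -612/529, so z(2) = (-16/23) - (-36963/12167)/(-612/529) = -5195/1564.

-5195/1564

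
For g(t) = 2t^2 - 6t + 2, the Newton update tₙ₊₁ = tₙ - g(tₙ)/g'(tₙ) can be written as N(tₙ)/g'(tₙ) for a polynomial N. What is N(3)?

g'(t) = 4t - 6.
N(t) = t·g'(t) - g(t) = t·(4t - 6) - (2t^2 - 6t + 2) = 2t^2 - 2.
N(3) = 16.

16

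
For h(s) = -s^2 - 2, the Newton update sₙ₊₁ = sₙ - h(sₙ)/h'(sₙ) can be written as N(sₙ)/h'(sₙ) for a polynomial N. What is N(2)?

-2

h'(s) = -2s.
N(s) = s·h'(s) - h(s) = s·(-2s) - (-s^2 - 2) = -s^2 + 2.
N(2) = -2.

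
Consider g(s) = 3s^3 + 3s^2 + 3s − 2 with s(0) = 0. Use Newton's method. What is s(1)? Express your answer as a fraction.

2/3

g'(s) = 9s^2 + 6s + 3.
g(0) = −2, g'(0) = 3, so s(1) = 0 − (−2)/3 = 2/3.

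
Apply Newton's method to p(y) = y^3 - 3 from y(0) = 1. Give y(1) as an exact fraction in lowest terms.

p'(y) = 3y^2.
p(1) = -2, p'(1) = 3, so y(1) = 1 - (-2)/3 = 5/3.

5/3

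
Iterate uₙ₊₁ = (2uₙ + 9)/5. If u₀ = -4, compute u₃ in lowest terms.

319/125

u₁ = (2·(-4) + 9)/5 = 1/5.
u₂ = (2·(1/5) + 9)/5 = 47/25.
u₃ = (2·(47/25) + 9)/5 = 319/125.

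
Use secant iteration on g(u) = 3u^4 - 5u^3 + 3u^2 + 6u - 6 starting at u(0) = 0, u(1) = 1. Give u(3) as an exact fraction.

g(0) = -6, g(1) = 1. u(2) = 1 - 1·(1 - 0)/(1 - (-6)) = 6/7.
g(1) = 1, g(6/7) = -438/2401. u(3) = (6/7) - (-438/2401)·((6/7) - 1)/((-438/2401) - 1) = 2496/2839.

2496/2839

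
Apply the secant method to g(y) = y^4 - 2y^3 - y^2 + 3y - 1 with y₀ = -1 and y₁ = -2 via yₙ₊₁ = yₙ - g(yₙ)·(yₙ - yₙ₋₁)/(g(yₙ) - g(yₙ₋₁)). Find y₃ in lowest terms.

-49081/42791

g(-1) = -2, g(-2) = 21. y₂ = (-2) - 21·((-2) - (-1))/(21 - (-2)) = -25/23.
g(-2) = 21, g(-25/23) = -413616/279841. y₃ = (-25/23) - (-413616/279841)·((-25/23) - (-2))/((-413616/279841) - 21) = -49081/42791.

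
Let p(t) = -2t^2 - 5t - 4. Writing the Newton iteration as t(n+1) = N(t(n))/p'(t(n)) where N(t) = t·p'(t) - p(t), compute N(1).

2

p'(t) = -4t - 5.
N(t) = t·p'(t) - p(t) = t·(-4t - 5) - (-2t^2 - 5t - 4) = -2t^2 + 4.
N(1) = 2.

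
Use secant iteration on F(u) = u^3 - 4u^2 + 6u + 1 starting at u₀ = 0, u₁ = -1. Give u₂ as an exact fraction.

-1/11

F(0) = 1, F(-1) = -10. u₂ = (-1) - (-10)·((-1) - 0)/((-10) - 1) = -1/11.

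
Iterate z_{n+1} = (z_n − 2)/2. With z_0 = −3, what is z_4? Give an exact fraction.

z_1 = ((−3) − 2)/2 = −5/2.
z_2 = ((−5/2) − 2)/2 = −9/4.
z_3 = ((−9/4) − 2)/2 = −17/8.
z_4 = ((−17/8) − 2)/2 = −33/16.

−33/16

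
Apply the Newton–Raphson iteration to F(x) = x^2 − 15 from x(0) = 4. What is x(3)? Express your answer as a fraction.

F'(x) = 2x.
F(4) = 1, F'(4) = 8, so x(1) = 4 − 1/8 = 31/8.
F(31/8) = 1/64, F'(31/8) = 31/4, so x(2) = (31/8) − (1/64)/(31/4) = 1921/496.
F(1921/496) = 1/246016, F'(1921/496) = 1921/248, so x(3) = (1921/496) − (1/246016)/(1921/248) = 7380481/1905632.

7380481/1905632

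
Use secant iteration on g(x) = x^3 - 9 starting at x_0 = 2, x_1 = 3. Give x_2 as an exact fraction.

g(2) = -1, g(3) = 18. x_2 = 3 - 18·(3 - 2)/(18 - (-1)) = 39/19.

39/19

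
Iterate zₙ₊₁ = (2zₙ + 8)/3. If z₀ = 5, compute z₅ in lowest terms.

z₁ = (2·5 + 8)/3 = 6.
z₂ = (2·6 + 8)/3 = 20/3.
z₃ = (2·(20/3) + 8)/3 = 64/9.
z₄ = (2·(64/9) + 8)/3 = 200/27.
z₅ = (2·(200/27) + 8)/3 = 616/81.

616/81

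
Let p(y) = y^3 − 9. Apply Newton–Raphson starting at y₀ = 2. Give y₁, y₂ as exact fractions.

y₁ = 25/12, y₂ = 23401/11250

p'(y) = 3y^2.
p(2) = −1, p'(2) = 12, so y₁ = 2 − (−1)/12 = 25/12.
p(25/12) = 73/1728, p'(25/12) = 625/48, so y₂ = (25/12) − (73/1728)/(625/48) = 23401/11250.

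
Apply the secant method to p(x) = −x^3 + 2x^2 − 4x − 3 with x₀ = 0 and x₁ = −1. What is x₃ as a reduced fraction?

−219/415

p(0) = −3, p(−1) = 4. x₂ = (−1) − 4·((−1) − 0)/(4 − (−3)) = −3/7.
p(−1) = 4, p(−3/7) = −288/343. x₃ = (−3/7) − (−288/343)·((−3/7) − (−1))/((−288/343) − 4) = −219/415.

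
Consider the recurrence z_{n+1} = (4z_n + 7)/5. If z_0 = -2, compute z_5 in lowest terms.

12659/3125

z_1 = (4·(-2) + 7)/5 = -1/5.
z_2 = (4·(-1/5) + 7)/5 = 31/25.
z_3 = (4·(31/25) + 7)/5 = 299/125.
z_4 = (4·(299/125) + 7)/5 = 2071/625.
z_5 = (4·(2071/625) + 7)/5 = 12659/3125.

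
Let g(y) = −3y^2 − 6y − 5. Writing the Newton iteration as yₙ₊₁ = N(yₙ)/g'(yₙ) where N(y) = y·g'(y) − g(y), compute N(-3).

−22

g'(y) = −6y − 6.
N(y) = y·g'(y) − g(y) = y·(−6y − 6) − (−3y^2 − 6y − 5) = −3y^2 + 5.
N(-3) = −22.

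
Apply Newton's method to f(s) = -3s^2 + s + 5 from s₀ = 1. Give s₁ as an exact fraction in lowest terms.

f'(s) = -6s + 1.
f(1) = 3, f'(1) = -5, so s₁ = 1 - 3/(-5) = 8/5.

8/5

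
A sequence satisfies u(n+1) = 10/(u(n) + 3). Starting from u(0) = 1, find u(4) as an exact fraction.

530/269

u(1) = 10/(1 + 3) = 5/2.
u(2) = 10/(5/2 + 3) = 20/11.
u(3) = 10/(20/11 + 3) = 110/53.
u(4) = 10/(110/53 + 3) = 530/269.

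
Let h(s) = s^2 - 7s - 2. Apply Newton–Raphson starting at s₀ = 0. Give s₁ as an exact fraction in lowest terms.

h'(s) = 2s - 7.
h(0) = -2, h'(0) = -7, so s₁ = 0 - (-2)/(-7) = -2/7.

-2/7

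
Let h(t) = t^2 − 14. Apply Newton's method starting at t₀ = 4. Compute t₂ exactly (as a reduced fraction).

449/120

h'(t) = 2t.
h(4) = 2, h'(4) = 8, so t₁ = 4 − 2/8 = 15/4.
h(15/4) = 1/16, h'(15/4) = 15/2, so t₂ = (15/4) − (1/16)/(15/2) = 449/120.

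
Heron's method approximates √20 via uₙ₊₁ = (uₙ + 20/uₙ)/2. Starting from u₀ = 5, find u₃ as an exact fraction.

51841/11592

u₁ = (5 + 20/5)/2 = 9/2.
u₂ = (9/2 + 20/(9/2))/2 = 161/36.
u₃ = (161/36 + 20/(161/36))/2 = 51841/11592.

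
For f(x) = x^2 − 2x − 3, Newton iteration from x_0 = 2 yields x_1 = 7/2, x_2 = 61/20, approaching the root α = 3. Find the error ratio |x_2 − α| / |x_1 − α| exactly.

x_1 − α = 7/2 − 3 = 1/2, so |x_1 − α| = 1/2.
x_2 − α = 61/20 − 3 = 1/20, so |x_2 − α| = 1/20.
Ratio = (1/20) / (1/2) = 1/10.

1/10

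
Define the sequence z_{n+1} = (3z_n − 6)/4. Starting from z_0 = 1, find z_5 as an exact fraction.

−4443/1024

z_1 = (3·1 − 6)/4 = −3/4.
z_2 = (3·(−3/4) − 6)/4 = −33/16.
z_3 = (3·(−33/16) − 6)/4 = −195/64.
z_4 = (3·(−195/64) − 6)/4 = −969/256.
z_5 = (3·(−969/256) − 6)/4 = −4443/1024.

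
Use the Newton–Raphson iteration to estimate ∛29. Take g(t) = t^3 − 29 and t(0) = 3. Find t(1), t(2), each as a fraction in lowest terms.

g'(t) = 3t^2.
g(3) = −2, g'(3) = 27, so t(1) = 3 − (−2)/27 = 83/27.
g(83/27) = 980/19683, g'(83/27) = 6889/243, so t(2) = (83/27) − (980/19683)/(6889/243) = 1714381/558009.

t(1) = 83/27, t(2) = 1714381/558009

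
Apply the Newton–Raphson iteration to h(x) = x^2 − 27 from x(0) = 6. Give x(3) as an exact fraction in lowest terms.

56451/10864

h'(x) = 2x.
h(6) = 9, h'(6) = 12, so x(1) = 6 − 9/12 = 21/4.
h(21/4) = 9/16, h'(21/4) = 21/2, so x(2) = (21/4) − (9/16)/(21/2) = 291/56.
h(291/56) = 9/3136, h'(291/56) = 291/28, so x(3) = (291/56) − (9/3136)/(291/28) = 56451/10864.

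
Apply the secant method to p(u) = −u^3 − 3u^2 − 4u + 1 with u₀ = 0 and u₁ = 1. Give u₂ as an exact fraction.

p(0) = 1, p(1) = −7. u₂ = 1 − (−7)·(1 − 0)/((−7) − 1) = 1/8.

1/8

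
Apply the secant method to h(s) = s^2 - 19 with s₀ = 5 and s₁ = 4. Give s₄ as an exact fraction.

1421/326

h(5) = 6, h(4) = -3. s₂ = 4 - (-3)·(4 - 5)/((-3) - 6) = 13/3.
h(4) = -3, h(13/3) = -2/9. s₃ = (13/3) - (-2/9)·((13/3) - 4)/((-2/9) - (-3)) = 109/25.
h(13/3) = -2/9, h(109/25) = 6/625. s₄ = (109/25) - (6/625)·((109/25) - (13/3))/((6/625) - (-2/9)) = 1421/326.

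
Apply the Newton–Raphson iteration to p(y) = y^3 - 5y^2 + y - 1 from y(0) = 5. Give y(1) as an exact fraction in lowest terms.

63/13

p'(y) = 3y^2 - 10y + 1.
p(5) = 4, p'(5) = 26, so y(1) = 5 - 4/26 = 63/13.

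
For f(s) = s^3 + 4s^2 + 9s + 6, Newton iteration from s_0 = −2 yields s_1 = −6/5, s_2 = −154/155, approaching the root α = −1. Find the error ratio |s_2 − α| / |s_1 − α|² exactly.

s_1 − α = −6/5 − (−1) = −6/5 + 1 = −1/5, so |s_1 − α| = 1/5.
s_2 − α = −154/155 − (−1) = −154/155 + 1 = 1/155, so |s_2 − α| = 1/155.
|s_1 − α|² = 1/25.
Ratio = (1/155) / (1/25) = 5/31.

5/31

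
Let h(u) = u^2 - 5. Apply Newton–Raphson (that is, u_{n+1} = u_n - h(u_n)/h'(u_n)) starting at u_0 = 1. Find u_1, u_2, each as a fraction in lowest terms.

u_1 = 3, u_2 = 7/3

h'(u) = 2u.
h(1) = -4, h'(1) = 2, so u_1 = 1 - (-4)/2 = 3.
h(3) = 4, h'(3) = 6, so u_2 = 3 - 4/6 = 7/3.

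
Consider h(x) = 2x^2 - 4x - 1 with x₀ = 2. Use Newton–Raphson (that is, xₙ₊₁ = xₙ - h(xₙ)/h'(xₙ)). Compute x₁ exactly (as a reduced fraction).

9/4

h'(x) = 4x - 4.
h(2) = -1, h'(2) = 4, so x₁ = 2 - (-1)/4 = 9/4.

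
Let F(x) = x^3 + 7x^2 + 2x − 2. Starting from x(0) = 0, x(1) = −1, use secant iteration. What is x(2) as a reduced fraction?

F(0) = −2, F(−1) = 2. x(2) = (−1) − 2·((−1) − 0)/(2 − (−2)) = −1/2.

−1/2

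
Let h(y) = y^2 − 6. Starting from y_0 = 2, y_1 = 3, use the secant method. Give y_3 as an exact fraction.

22/9

h(2) = −2, h(3) = 3. y_2 = 3 − 3·(3 − 2)/(3 − (−2)) = 12/5.
h(3) = 3, h(12/5) = −6/25. y_3 = (12/5) − (−6/25)·((12/5) − 3)/((−6/25) − 3) = 22/9.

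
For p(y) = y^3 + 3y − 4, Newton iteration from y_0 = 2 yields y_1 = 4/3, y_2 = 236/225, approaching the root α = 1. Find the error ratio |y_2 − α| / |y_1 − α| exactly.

y_1 − α = 4/3 − 1 = 1/3, so |y_1 − α| = 1/3.
y_2 − α = 236/225 − 1 = 11/225, so |y_2 − α| = 11/225.
Ratio = (11/225) / (1/3) = 11/75.

11/75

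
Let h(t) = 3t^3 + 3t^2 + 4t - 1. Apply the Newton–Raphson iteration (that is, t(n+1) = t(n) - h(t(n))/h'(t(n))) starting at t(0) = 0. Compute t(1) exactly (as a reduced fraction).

1/4

h'(t) = 9t^2 + 6t + 4.
h(0) = -1, h'(0) = 4, so t(1) = 0 - (-1)/4 = 1/4.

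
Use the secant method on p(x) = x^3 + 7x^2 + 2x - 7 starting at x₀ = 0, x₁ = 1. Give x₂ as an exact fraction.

7/10

p(0) = -7, p(1) = 3. x₂ = 1 - 3·(1 - 0)/(3 - (-7)) = 7/10.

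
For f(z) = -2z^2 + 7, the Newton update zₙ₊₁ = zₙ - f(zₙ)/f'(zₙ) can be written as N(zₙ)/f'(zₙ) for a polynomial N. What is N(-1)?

-9

f'(z) = -4z.
N(z) = z·f'(z) - f(z) = z·(-4z) - (-2z^2 + 7) = -2z^2 - 7.
N(-1) = -9.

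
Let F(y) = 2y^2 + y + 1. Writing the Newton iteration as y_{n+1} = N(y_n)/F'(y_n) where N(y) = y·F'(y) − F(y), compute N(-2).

7

F'(y) = 4y + 1.
N(y) = y·F'(y) − F(y) = y·(4y + 1) − (2y^2 + y + 1) = 2y^2 − 1.
N(-2) = 7.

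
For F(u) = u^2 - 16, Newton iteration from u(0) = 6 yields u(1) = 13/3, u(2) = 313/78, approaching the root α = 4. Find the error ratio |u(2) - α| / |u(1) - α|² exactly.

u(1) - α = 13/3 - 4 = 1/3, so |u(1) - α| = 1/3.
u(2) - α = 313/78 - 4 = 1/78, so |u(2) - α| = 1/78.
|u(1) - α|² = 1/9.
Ratio = (1/78) / (1/9) = 3/26.

3/26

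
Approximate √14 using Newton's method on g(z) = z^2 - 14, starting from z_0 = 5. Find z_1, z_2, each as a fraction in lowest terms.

z_1 = 39/10, z_2 = 2921/780

g'(z) = 2z.
g(5) = 11, g'(5) = 10, so z_1 = 5 - 11/10 = 39/10.
g(39/10) = 121/100, g'(39/10) = 39/5, so z_2 = (39/10) - (121/100)/(39/5) = 2921/780.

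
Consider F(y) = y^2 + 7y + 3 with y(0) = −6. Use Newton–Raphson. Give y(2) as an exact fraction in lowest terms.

−1014/155

F'(y) = 2y + 7.
F(−6) = −3, F'(−6) = −5, so y(1) = (−6) − (−3)/(−5) = −33/5.
F(−33/5) = 9/25, F'(−33/5) = −31/5, so y(2) = (−33/5) − (9/25)/(−31/5) = −1014/155.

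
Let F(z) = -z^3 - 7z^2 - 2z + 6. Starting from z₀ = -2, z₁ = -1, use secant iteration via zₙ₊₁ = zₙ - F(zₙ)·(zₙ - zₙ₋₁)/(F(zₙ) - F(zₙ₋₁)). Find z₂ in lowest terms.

-7/6

F(-2) = -10, F(-1) = 2. z₂ = (-1) - 2·((-1) - (-2))/(2 - (-10)) = -7/6.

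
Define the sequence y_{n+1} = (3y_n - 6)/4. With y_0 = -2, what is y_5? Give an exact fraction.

y_1 = (3·(-2) - 6)/4 = -3.
y_2 = (3·(-3) - 6)/4 = -15/4.
y_3 = (3·(-15/4) - 6)/4 = -69/16.
y_4 = (3·(-69/16) - 6)/4 = -303/64.
y_5 = (3·(-303/64) - 6)/4 = -1293/256.

-1293/256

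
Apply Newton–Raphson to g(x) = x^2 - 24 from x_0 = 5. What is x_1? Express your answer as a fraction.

49/10

g'(x) = 2x.
g(5) = 1, g'(5) = 10, so x_1 = 5 - 1/10 = 49/10.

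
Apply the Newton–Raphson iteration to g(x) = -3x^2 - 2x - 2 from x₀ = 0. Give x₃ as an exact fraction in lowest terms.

g'(x) = -6x - 2.
g(0) = -2, g'(0) = -2, so x₁ = 0 - (-2)/(-2) = -1.
g(-1) = -3, g'(-1) = 4, so x₂ = (-1) - (-3)/4 = -1/4.
g(-1/4) = -27/16, g'(-1/4) = -1/2, so x₃ = (-1/4) - (-27/16)/(-1/2) = -29/8.

-29/8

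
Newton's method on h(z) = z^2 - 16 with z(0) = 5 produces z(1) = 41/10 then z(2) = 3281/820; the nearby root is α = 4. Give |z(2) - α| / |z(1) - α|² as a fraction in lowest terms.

z(1) - α = 41/10 - 4 = 1/10, so |z(1) - α| = 1/10.
z(2) - α = 3281/820 - 4 = 1/820, so |z(2) - α| = 1/820.
|z(1) - α|² = 1/100.
Ratio = (1/820) / (1/100) = 5/41.

5/41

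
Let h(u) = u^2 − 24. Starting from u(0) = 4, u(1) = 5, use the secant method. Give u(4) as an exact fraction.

4801/980

h(4) = −8, h(5) = 1. u(2) = 5 − 1·(5 − 4)/(1 − (−8)) = 44/9.
h(5) = 1, h(44/9) = −8/81. u(3) = (44/9) − (−8/81)·((44/9) − 5)/((−8/81) − 1) = 436/89.
h(44/9) = −8/81, h(436/89) = −8/7921. u(4) = (436/89) − (−8/7921)·((436/89) − (44/9))/((−8/7921) − (−8/81)) = 4801/980.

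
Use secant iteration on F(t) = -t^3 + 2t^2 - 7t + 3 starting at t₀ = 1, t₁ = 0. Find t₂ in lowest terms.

1/2

F(1) = -3, F(0) = 3. t₂ = 0 - 3·(0 - 1)/(3 - (-3)) = 1/2.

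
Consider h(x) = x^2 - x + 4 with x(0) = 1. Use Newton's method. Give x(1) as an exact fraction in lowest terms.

-3

h'(x) = 2x - 1.
h(1) = 4, h'(1) = 1, so x(1) = 1 - 4/1 = -3.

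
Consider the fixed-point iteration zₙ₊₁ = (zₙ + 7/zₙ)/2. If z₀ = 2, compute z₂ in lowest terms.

233/88

z₁ = (2 + 7/2)/2 = 11/4.
z₂ = (11/4 + 7/(11/4))/2 = 233/88.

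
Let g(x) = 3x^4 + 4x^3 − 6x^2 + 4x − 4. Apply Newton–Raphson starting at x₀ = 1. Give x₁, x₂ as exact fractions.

g'(x) = 12x^3 + 12x^2 − 12x + 4.
g(1) = 1, g'(1) = 16, so x₁ = 1 − 1/16 = 15/16.
g(15/16) = 5891/65536, g'(15/16) = 13501/1024, so x₂ = (15/16) − (5891/65536)/(13501/1024) = 804169/864064.

x₁ = 15/16, x₂ = 804169/864064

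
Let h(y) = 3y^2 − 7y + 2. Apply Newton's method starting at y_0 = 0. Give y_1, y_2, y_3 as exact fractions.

y_1 = 2/7, y_2 = 86/259, y_3 = 111974/335923

h'(y) = 6y − 7.
h(0) = 2, h'(0) = −7, so y_1 = 0 − 2/(−7) = 2/7.
h(2/7) = 12/49, h'(2/7) = −37/7, so y_2 = (2/7) − (12/49)/(−37/7) = 86/259.
h(86/259) = 432/67081, h'(86/259) = −1297/259, so y_3 = (86/259) − (432/67081)/(−1297/259) = 111974/335923.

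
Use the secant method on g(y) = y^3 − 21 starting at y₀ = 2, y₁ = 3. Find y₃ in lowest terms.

8035/2919

g(2) = −13, g(3) = 6. y₂ = 3 − 6·(3 − 2)/(6 − (−13)) = 51/19.
g(3) = 6, g(51/19) = −11388/6859. y₃ = (51/19) − (−11388/6859)·((51/19) − 3)/((−11388/6859) − 6) = 8035/2919.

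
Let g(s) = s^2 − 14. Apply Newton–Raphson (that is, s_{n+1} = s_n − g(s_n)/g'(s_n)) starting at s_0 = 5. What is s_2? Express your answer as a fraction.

g'(s) = 2s.
g(5) = 11, g'(5) = 10, so s_1 = 5 − 11/10 = 39/10.
g(39/10) = 121/100, g'(39/10) = 39/5, so s_2 = (39/10) − (121/100)/(39/5) = 2921/780.

2921/780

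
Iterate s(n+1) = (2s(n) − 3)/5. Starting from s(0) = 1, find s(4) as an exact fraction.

s(1) = (2·1 − 3)/5 = −1/5.
s(2) = (2·(−1/5) − 3)/5 = −17/25.
s(3) = (2·(−17/25) − 3)/5 = −109/125.
s(4) = (2·(−109/125) − 3)/5 = −593/625.

−593/625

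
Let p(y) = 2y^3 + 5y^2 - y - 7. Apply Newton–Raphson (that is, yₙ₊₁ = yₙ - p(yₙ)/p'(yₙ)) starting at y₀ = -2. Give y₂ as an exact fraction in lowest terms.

p'(y) = 6y^2 + 10y - 1.
p(-2) = -1, p'(-2) = 3, so y₁ = (-2) - (-1)/3 = -5/3.
p(-5/3) = -19/27, p'(-5/3) = -1, so y₂ = (-5/3) - (-19/27)/(-1) = -64/27.

-64/27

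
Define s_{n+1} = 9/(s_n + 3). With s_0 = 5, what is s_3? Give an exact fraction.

s_1 = 9/(5 + 3) = 9/8.
s_2 = 9/(9/8 + 3) = 24/11.
s_3 = 9/(24/11 + 3) = 33/19.

33/19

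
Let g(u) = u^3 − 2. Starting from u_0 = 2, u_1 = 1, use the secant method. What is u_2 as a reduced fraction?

8/7

g(2) = 6, g(1) = −1. u_2 = 1 − (−1)·(1 − 2)/((−1) − 6) = 8/7.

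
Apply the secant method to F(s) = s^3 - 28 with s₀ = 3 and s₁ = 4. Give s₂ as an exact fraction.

112/37

F(3) = -1, F(4) = 36. s₂ = 4 - 36·(4 - 3)/(36 - (-1)) = 112/37.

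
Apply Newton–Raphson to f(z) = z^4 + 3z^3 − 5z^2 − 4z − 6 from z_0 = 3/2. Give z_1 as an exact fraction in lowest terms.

483/236

f'(z) = 4z^3 + 9z^2 − 10z − 4.
f(3/2) = −129/16, f'(3/2) = 59/4, so z_1 = (3/2) − (−129/16)/(59/4) = 483/236.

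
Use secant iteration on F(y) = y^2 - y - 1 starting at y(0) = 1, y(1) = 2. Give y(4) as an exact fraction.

34/21

F(1) = -1, F(2) = 1. y(2) = 2 - 1·(2 - 1)/(1 - (-1)) = 3/2.
F(2) = 1, F(3/2) = -1/4. y(3) = (3/2) - (-1/4)·((3/2) - 2)/((-1/4) - 1) = 8/5.
F(3/2) = -1/4, F(8/5) = -1/25. y(4) = (8/5) - (-1/25)·((8/5) - (3/2))/((-1/25) - (-1/4)) = 34/21.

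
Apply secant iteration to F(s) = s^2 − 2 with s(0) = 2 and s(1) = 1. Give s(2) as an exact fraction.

4/3

F(2) = 2, F(1) = −1. s(2) = 1 − (−1)·(1 − 2)/((−1) − 2) = 4/3.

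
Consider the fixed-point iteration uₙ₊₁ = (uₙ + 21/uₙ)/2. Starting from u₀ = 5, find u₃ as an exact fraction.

277727/60605

u₁ = (5 + 21/5)/2 = 23/5.
u₂ = (23/5 + 21/(23/5))/2 = 527/115.
u₃ = (527/115 + 21/(527/115))/2 = 277727/60605.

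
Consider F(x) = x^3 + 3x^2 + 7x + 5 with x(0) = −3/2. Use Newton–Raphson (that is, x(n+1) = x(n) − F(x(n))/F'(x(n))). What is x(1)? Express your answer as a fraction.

−20/19

F'(x) = 3x^2 + 6x + 7.
F(−3/2) = −17/8, F'(−3/2) = 19/4, so x(1) = (−3/2) − (−17/8)/(19/4) = −20/19.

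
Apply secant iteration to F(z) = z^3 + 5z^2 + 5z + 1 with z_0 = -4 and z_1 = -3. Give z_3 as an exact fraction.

-437/113

F(-4) = -3, F(-3) = 4. z_2 = (-3) - 4·((-3) - (-4))/(4 - (-3)) = -25/7.
F(-3) = 4, F(-25/7) = 468/343. z_3 = (-25/7) - (468/343)·((-25/7) - (-3))/((468/343) - 4) = -437/113.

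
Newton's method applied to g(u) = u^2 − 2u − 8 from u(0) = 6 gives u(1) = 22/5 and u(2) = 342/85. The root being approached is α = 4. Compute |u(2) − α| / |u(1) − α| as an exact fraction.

1/17

u(1) − α = 22/5 − 4 = 2/5, so |u(1) − α| = 2/5.
u(2) − α = 342/85 − 4 = 2/85, so |u(2) − α| = 2/85.
Ratio = (2/85) / (2/5) = 1/17.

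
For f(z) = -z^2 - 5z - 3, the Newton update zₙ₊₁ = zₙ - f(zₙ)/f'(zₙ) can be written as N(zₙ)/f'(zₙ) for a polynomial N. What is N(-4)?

f'(z) = -2z - 5.
N(z) = z·f'(z) - f(z) = z·(-2z - 5) - (-z^2 - 5z - 3) = -z^2 + 3.
N(-4) = -13.

-13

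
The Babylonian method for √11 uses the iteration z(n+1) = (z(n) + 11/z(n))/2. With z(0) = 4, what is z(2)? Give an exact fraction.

1433/432

z(1) = (4 + 11/4)/2 = 27/8.
z(2) = (27/8 + 11/(27/8))/2 = 1433/432.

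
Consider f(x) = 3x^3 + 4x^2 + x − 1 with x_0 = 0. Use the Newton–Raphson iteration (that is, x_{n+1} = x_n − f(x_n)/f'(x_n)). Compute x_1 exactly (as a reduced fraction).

f'(x) = 9x^2 + 8x + 1.
f(0) = −1, f'(0) = 1, so x_1 = 0 − (−1)/1 = 1.

1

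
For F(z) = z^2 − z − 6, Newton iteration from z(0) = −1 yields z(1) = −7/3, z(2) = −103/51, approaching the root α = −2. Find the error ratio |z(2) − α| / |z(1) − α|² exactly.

3/17

z(1) − α = −7/3 − (−2) = −7/3 + 2 = −1/3, so |z(1) − α| = 1/3.
z(2) − α = −103/51 − (−2) = −103/51 + 2 = −1/51, so |z(2) − α| = 1/51.
|z(1) − α|² = 1/9.
Ratio = (1/51) / (1/9) = 3/17.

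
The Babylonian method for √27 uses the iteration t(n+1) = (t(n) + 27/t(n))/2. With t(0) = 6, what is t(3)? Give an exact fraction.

56451/10864

t(1) = (6 + 27/6)/2 = 21/4.
t(2) = (21/4 + 27/(21/4))/2 = 291/56.
t(3) = (291/56 + 27/(291/56))/2 = 56451/10864.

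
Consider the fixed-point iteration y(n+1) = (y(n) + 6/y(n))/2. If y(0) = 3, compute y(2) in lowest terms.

49/20

y(1) = (3 + 6/3)/2 = 5/2.
y(2) = (5/2 + 6/(5/2))/2 = 49/20.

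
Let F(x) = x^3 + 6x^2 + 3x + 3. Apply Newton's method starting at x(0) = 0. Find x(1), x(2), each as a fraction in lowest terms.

F'(x) = 3x^2 + 12x + 3.
F(0) = 3, F'(0) = 3, so x(1) = 0 - 3/3 = -1.
F(-1) = 5, F'(-1) = -6, so x(2) = (-1) - 5/(-6) = -1/6.

x(1) = -1, x(2) = -1/6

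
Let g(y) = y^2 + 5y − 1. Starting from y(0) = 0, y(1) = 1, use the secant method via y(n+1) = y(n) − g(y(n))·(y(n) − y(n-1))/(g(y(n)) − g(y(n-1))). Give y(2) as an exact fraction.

g(0) = −1, g(1) = 5. y(2) = 1 − 5·(1 − 0)/(5 − (−1)) = 1/6.

1/6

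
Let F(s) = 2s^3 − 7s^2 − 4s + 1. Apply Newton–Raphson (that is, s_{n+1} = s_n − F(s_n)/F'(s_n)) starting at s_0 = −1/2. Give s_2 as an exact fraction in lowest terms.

F'(s) = 6s^2 − 14s − 4.
F(−1/2) = 1, F'(−1/2) = 9/2, so s_1 = (−1/2) − 1/(9/2) = −13/18.
F(−13/18) = −376/729, F'(−13/18) = 499/54, so s_2 = (−13/18) − (−376/729)/(499/54) = −17957/26946.

−17957/26946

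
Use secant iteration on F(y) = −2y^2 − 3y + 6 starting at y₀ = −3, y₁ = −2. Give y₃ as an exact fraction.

−114/43

F(−3) = −3, F(−2) = 4. y₂ = (−2) − 4·((−2) − (−3))/(4 − (−3)) = −18/7.
F(−2) = 4, F(−18/7) = 24/49. y₃ = (−18/7) − (24/49)·((−18/7) − (−2))/((24/49) − 4) = −114/43.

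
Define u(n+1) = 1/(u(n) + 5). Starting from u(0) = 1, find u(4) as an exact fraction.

u(1) = 1/(1 + 5) = 1/6.
u(2) = 1/(1/6 + 5) = 6/31.
u(3) = 1/(6/31 + 5) = 31/161.
u(4) = 1/(31/161 + 5) = 161/836.

161/836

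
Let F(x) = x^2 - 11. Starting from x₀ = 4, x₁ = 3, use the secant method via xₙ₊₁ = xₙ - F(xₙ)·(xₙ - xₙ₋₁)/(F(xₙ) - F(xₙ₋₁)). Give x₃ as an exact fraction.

F(4) = 5, F(3) = -2. x₂ = 3 - (-2)·(3 - 4)/((-2) - 5) = 23/7.
F(3) = -2, F(23/7) = -10/49. x₃ = (23/7) - (-10/49)·((23/7) - 3)/((-10/49) - (-2)) = 73/22.

73/22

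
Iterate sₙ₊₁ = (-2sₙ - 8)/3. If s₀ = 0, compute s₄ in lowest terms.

s₁ = (-2·0 - 8)/3 = -8/3.
s₂ = (-2·(-8/3) - 8)/3 = -8/9.
s₃ = (-2·(-8/9) - 8)/3 = -56/27.
s₄ = (-2·(-56/27) - 8)/3 = -104/81.

-104/81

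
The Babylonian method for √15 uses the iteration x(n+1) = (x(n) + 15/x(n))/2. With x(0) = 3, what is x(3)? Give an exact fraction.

x(1) = (3 + 15/3)/2 = 4.
x(2) = (4 + 15/4)/2 = 31/8.
x(3) = (31/8 + 15/(31/8))/2 = 1921/496.

1921/496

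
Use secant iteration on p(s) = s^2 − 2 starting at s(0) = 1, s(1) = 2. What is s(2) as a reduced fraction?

p(1) = −1, p(2) = 2. s(2) = 2 − 2·(2 − 1)/(2 − (−1)) = 4/3.

4/3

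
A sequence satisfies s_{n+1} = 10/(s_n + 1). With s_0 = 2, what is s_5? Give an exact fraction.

1730/603

s_1 = 10/(2 + 1) = 10/3.
s_2 = 10/(10/3 + 1) = 30/13.
s_3 = 10/(30/13 + 1) = 130/43.
s_4 = 10/(130/43 + 1) = 430/173.
s_5 = 10/(430/173 + 1) = 1730/603.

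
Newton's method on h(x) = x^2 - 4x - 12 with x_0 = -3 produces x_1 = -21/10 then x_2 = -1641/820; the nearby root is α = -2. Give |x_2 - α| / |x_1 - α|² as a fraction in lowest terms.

5/41

x_1 - α = -21/10 - (-2) = -21/10 + 2 = -1/10, so |x_1 - α| = 1/10.
x_2 - α = -1641/820 - (-2) = -1641/820 + 2 = -1/820, so |x_2 - α| = 1/820.
|x_1 - α|² = 1/100.
Ratio = (1/820) / (1/100) = 5/41.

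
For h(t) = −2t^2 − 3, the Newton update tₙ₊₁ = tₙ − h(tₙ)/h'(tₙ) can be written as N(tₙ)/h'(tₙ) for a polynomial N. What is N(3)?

−15

h'(t) = −4t.
N(t) = t·h'(t) − h(t) = t·(−4t) − (−2t^2 − 3) = −2t^2 + 3.
N(3) = −15.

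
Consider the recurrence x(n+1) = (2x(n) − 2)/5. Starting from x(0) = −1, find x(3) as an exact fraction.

−86/125

x(1) = (2·(−1) − 2)/5 = −4/5.
x(2) = (2·(−4/5) − 2)/5 = −18/25.
x(3) = (2·(−18/25) − 2)/5 = −86/125.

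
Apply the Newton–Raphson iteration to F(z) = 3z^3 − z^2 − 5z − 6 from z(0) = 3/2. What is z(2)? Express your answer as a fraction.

5562726/3015019

F'(z) = 9z^2 − 2z − 5.
F(3/2) = −45/8, F'(3/2) = 49/4, so z(1) = (3/2) − (−45/8)/(49/4) = 96/49.
F(96/49) = 344250/117649, F'(96/49) = 61531/2401, so z(2) = (96/49) − (344250/117649)/(61531/2401) = 5562726/3015019.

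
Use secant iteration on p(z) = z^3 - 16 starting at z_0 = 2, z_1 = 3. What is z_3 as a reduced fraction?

19990/7987

p(2) = -8, p(3) = 11. z_2 = 3 - 11·(3 - 2)/(11 - (-8)) = 46/19.
p(3) = 11, p(46/19) = -12408/6859. z_3 = (46/19) - (-12408/6859)·((46/19) - 3)/((-12408/6859) - 11) = 19990/7987.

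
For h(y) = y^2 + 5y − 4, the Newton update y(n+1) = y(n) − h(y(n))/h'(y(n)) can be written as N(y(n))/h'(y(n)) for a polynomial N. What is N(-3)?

h'(y) = 2y + 5.
N(y) = y·h'(y) − h(y) = y·(2y + 5) − (y^2 + 5y − 4) = y^2 + 4.
N(-3) = 13.

13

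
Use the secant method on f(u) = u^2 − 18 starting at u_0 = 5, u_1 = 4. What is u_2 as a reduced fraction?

38/9

f(5) = 7, f(4) = −2. u_2 = 4 − (−2)·(4 − 5)/((−2) − 7) = 38/9.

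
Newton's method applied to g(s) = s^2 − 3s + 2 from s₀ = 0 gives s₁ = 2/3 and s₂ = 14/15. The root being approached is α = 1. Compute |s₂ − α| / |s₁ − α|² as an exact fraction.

s₁ − α = 2/3 − 1 = −1/3, so |s₁ − α| = 1/3.
s₂ − α = 14/15 − 1 = −1/15, so |s₂ − α| = 1/15.
|s₁ − α|² = 1/9.
Ratio = (1/15) / (1/9) = 3/5.

3/5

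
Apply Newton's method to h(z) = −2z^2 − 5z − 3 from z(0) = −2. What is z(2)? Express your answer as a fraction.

h'(z) = −4z − 5.
h(−2) = −1, h'(−2) = 3, so z(1) = (−2) − (−1)/3 = −5/3.
h(−5/3) = −2/9, h'(−5/3) = 5/3, so z(2) = (−5/3) − (−2/9)/(5/3) = −23/15.

−23/15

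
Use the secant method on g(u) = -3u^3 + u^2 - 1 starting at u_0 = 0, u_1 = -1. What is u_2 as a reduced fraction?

-1/4

g(0) = -1, g(-1) = 3. u_2 = (-1) - 3·((-1) - 0)/(3 - (-1)) = -1/4.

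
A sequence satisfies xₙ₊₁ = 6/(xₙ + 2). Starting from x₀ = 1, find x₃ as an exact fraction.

12/7

x₁ = 6/(1 + 2) = 2.
x₂ = 6/(2 + 2) = 3/2.
x₃ = 6/(3/2 + 2) = 12/7.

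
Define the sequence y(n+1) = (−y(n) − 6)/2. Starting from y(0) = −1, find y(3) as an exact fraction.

−17/8

y(1) = (−(−1) − 6)/2 = −5/2.
y(2) = (−(−5/2) − 6)/2 = −7/4.
y(3) = (−(−7/4) − 6)/2 = −17/8.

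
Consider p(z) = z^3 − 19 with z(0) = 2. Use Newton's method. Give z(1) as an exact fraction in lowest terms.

p'(z) = 3z^2.
p(2) = −11, p'(2) = 12, so z(1) = 2 − (−11)/12 = 35/12.

35/12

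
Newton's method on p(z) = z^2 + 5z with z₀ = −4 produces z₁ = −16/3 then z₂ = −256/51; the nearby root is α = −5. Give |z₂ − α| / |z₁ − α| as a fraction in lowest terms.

1/17

z₁ − α = −16/3 − (−5) = −16/3 + 5 = −1/3, so |z₁ − α| = 1/3.
z₂ − α = −256/51 − (−5) = −256/51 + 5 = −1/51, so |z₂ − α| = 1/51.
Ratio = (1/51) / (1/3) = 1/17.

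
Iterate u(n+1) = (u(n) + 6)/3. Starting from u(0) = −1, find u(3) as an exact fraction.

77/27

u(1) = ((−1) + 6)/3 = 5/3.
u(2) = ((5/3) + 6)/3 = 23/9.
u(3) = ((23/9) + 6)/3 = 77/27.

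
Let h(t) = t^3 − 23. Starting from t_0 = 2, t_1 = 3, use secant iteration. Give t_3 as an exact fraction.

h(2) = −15, h(3) = 4. t_2 = 3 − 4·(3 − 2)/(4 − (−15)) = 53/19.
h(3) = 4, h(53/19) = −8880/6859. t_3 = (53/19) − (−8880/6859)·((53/19) − 3)/((−8880/6859) − 4) = 25793/9079.

25793/9079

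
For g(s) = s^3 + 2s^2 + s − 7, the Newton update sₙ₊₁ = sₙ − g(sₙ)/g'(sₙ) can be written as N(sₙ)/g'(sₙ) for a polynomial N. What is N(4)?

g'(s) = 3s^2 + 4s + 1.
N(s) = s·g'(s) − g(s) = s·(3s^2 + 4s + 1) − (s^3 + 2s^2 + s − 7) = 2s^3 + 2s^2 + 7.
N(4) = 167.

167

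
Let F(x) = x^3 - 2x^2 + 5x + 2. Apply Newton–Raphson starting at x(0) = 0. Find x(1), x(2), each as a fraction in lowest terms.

F'(x) = 3x^2 - 4x + 5.
F(0) = 2, F'(0) = 5, so x(1) = 0 - 2/5 = -2/5.
F(-2/5) = -48/125, F'(-2/5) = 177/25, so x(2) = (-2/5) - (-48/125)/(177/25) = -102/295.

x(1) = -2/5, x(2) = -102/295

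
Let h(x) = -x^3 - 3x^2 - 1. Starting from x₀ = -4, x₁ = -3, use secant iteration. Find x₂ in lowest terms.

h(-4) = 15, h(-3) = -1. x₂ = (-3) - (-1)·((-3) - (-4))/((-1) - 15) = -49/16.

-49/16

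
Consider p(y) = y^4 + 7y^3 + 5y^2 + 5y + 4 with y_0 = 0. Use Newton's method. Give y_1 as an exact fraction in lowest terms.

p'(y) = 4y^3 + 21y^2 + 10y + 5.
p(0) = 4, p'(0) = 5, so y_1 = 0 - 4/5 = -4/5.

-4/5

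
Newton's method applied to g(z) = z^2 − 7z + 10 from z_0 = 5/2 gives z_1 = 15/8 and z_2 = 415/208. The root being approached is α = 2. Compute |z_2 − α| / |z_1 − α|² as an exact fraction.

z_1 − α = 15/8 − 2 = −1/8, so |z_1 − α| = 1/8.
z_2 − α = 415/208 − 2 = −1/208, so |z_2 − α| = 1/208.
|z_1 − α|² = 1/64.
Ratio = (1/208) / (1/64) = 4/13.

4/13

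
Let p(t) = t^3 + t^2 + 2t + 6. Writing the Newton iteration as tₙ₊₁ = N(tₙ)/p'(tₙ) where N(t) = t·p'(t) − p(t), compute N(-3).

−51

p'(t) = 3t^2 + 2t + 2.
N(t) = t·p'(t) − p(t) = t·(3t^2 + 2t + 2) − (t^3 + t^2 + 2t + 6) = 2t^3 + t^2 − 6.
N(-3) = −51.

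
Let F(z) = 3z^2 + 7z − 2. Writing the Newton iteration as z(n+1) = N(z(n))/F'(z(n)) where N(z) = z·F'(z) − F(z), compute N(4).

50

F'(z) = 6z + 7.
N(z) = z·F'(z) − F(z) = z·(6z + 7) − (3z^2 + 7z − 2) = 3z^2 + 2.
N(4) = 50.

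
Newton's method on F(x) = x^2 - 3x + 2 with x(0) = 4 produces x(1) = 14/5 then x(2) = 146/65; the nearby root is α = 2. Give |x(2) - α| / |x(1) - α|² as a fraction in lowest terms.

x(1) - α = 14/5 - 2 = 4/5, so |x(1) - α| = 4/5.
x(2) - α = 146/65 - 2 = 16/65, so |x(2) - α| = 16/65.
|x(1) - α|² = 16/25.
Ratio = (16/65) / (16/25) = 5/13.

5/13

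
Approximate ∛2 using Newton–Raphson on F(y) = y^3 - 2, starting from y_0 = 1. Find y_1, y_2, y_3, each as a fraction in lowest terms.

F'(y) = 3y^2.
F(1) = -1, F'(1) = 3, so y_1 = 1 - (-1)/3 = 4/3.
F(4/3) = 10/27, F'(4/3) = 16/3, so y_2 = (4/3) - (10/27)/(16/3) = 91/72.
F(91/72) = 7075/373248, F'(91/72) = 8281/1728, so y_3 = (91/72) - (7075/373248)/(8281/1728) = 1126819/894348.

y_1 = 4/3, y_2 = 91/72, y_3 = 1126819/894348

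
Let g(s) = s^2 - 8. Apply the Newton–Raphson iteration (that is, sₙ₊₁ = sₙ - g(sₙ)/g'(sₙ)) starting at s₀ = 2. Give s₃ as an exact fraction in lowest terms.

g'(s) = 2s.
g(2) = -4, g'(2) = 4, so s₁ = 2 - (-4)/4 = 3.
g(3) = 1, g'(3) = 6, so s₂ = 3 - 1/6 = 17/6.
g(17/6) = 1/36, g'(17/6) = 17/3, so s₃ = (17/6) - (1/36)/(17/3) = 577/204.

577/204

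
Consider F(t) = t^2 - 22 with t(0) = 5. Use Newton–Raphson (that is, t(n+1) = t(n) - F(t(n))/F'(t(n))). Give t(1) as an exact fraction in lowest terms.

F'(t) = 2t.
F(5) = 3, F'(5) = 10, so t(1) = 5 - 3/10 = 47/10.

47/10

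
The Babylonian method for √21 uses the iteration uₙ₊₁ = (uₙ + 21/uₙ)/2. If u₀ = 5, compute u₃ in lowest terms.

277727/60605

u₁ = (5 + 21/5)/2 = 23/5.
u₂ = (23/5 + 21/(23/5))/2 = 527/115.
u₃ = (527/115 + 21/(527/115))/2 = 277727/60605.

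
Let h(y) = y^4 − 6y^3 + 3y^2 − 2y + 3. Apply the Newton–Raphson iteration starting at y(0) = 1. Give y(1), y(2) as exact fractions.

y(1) = 9/10, y(2) = 73497/82640

h'(y) = 4y^3 − 18y^2 + 6y − 2.
h(1) = −1, h'(1) = −10, so y(1) = 1 − (−1)/(−10) = 9/10.
h(9/10) = −879/10000, h'(9/10) = −1033/125, so y(2) = (9/10) − (−879/10000)/(−1033/125) = 73497/82640.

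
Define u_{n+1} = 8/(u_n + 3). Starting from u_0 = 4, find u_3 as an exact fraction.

u_1 = 8/(4 + 3) = 8/7.
u_2 = 8/(8/7 + 3) = 56/29.
u_3 = 8/(56/29 + 3) = 232/143.

232/143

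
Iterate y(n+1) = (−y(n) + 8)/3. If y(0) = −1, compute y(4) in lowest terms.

y(1) = (−(−1) + 8)/3 = 3.
y(2) = (−3 + 8)/3 = 5/3.
y(3) = (−(5/3) + 8)/3 = 19/9.
y(4) = (−(19/9) + 8)/3 = 53/27.

53/27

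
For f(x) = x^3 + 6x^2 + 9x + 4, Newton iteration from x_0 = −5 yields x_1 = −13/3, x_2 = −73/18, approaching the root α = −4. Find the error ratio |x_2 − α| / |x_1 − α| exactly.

1/6

x_1 − α = −13/3 − (−4) = −13/3 + 4 = −1/3, so |x_1 − α| = 1/3.
x_2 − α = −73/18 − (−4) = −73/18 + 4 = −1/18, so |x_2 − α| = 1/18.
Ratio = (1/18) / (1/3) = 1/6.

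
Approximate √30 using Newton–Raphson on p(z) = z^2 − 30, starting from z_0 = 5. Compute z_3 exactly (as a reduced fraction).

116161/21208

p'(z) = 2z.
p(5) = −5, p'(5) = 10, so z_1 = 5 − (−5)/10 = 11/2.
p(11/2) = 1/4, p'(11/2) = 11, so z_2 = (11/2) − (1/4)/11 = 241/44.
p(241/44) = 1/1936, p'(241/44) = 241/22, so z_3 = (241/44) − (1/1936)/(241/22) = 116161/21208.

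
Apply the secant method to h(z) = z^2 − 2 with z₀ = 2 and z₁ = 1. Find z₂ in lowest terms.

4/3

h(2) = 2, h(1) = −1. z₂ = 1 − (−1)·(1 − 2)/((−1) − 2) = 4/3.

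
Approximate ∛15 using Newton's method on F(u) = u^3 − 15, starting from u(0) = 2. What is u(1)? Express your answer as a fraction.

31/12

F'(u) = 3u^2.
F(2) = −7, F'(2) = 12, so u(1) = 2 − (−7)/12 = 31/12.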